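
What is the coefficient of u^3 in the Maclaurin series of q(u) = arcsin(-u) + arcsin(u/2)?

Add the two expansions coefficient-wise.
[u^0] = 0;  [u^1] = -1/2;  [u^2] = 0;  [u^3] = -7/48.

-7/48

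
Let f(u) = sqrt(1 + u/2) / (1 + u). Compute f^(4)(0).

Write out both Maclaurin series and multiply, keeping only the needed powers.
The coefficient of u^4 in the expansion is 1451/2048, so f^(4)(0) = 4! * (1451/2048) = 4353/256.

4353/256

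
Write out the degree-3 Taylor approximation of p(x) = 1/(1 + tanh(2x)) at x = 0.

-16*x^3/3 + 4*x^2 - 2*x + 1

Let u equal the inner series; expand the outer function in u and truncate.
[x^0] = 1;  [x^1] = -2;  [x^2] = 4;  [x^3] = -16/3.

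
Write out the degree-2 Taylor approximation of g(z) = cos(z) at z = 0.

Use the known series and substitute for the argument.

1 - z^2/2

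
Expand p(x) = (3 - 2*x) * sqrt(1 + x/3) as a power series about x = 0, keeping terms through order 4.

-7*x^4/1152 + 5*x^3/144 - 3*x^2/8 - 3*x/2 + 3

Multiply each power in the prefactor through the base expansion.
p(0) = 3
p′(0) = -3/2
p′′(0) = -3/4
p′′′(0) = 5/24
p^(4)(0) = -7/48
Dividing each by k! gives the coefficients c_0, ..., c_4.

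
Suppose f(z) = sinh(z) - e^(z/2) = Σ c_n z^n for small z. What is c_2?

Add the two expansions coefficient-wise.
[z^0] = -1;  [z^1] = 1/2;  [z^2] = -1/8.
So c_2 = f′′(0)/2! = -1/8.

-1/8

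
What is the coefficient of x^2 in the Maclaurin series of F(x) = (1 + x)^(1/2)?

Use the known series and substitute for the argument.
F(0) = 1
F′(0) = 1/2
F′′(0) = -1/4
So c_2 = F′′(0)/2! = -1/8.

-1/8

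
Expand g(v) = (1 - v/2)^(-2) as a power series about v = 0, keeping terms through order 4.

5*v^4/16 + v^3/2 + 3*v^2/4 + v + 1

[v^0] = 1;  [v^1] = 1;  [v^2] = 3/4;  [v^3] = 1/2;  [v^4] = 5/16.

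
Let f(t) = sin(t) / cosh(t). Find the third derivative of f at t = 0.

Invert the denominator's series and multiply.
The coefficient of t^3 in the expansion is -2/3, so f′′′(0) = 3! * (-2/3) = -4.

-4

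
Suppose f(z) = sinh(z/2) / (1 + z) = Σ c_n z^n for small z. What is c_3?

25/48

Multiply the two series term by term and collect like powers.
So c_3 = f′′′(0)/3! = 25/48.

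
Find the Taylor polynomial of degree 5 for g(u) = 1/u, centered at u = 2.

-(u - 2)^5/64 + (u - 2)^4/32 - (u - 2)^3/16 + (u - 2)^2/8 - (u - 2)/4 + 1/2

g(2) = 1/2
g′(2) = -1/4
g′′(2) = 1/4
g′′′(2) = -3/8
g^(4)(2) = 3/4
g^(5)(2) = -15/8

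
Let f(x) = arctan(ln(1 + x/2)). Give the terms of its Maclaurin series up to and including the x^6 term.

-x^6/1536 - 11*x^5/1920 + x^4/64 - x^2/8 + x/2

Plug the Maclaurin series of the inner function into that of the outer and collect terms.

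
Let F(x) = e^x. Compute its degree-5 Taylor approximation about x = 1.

F(1) = e
F′(1) = e
F′′(1) = e
F′′′(1) = e
F^(4)(1) = e
F^(5)(1) = e
The Taylor polynomial is Σ F^(k)(1)/k! · (x - 1)^k.

e*(x - 1)^5/120 + e*(x - 1)^4/24 + e*(x - 1)^3/6 + e*(x - 1)^2/2 + e*(x - 1) + e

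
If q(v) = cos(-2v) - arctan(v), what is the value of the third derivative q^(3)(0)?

Expand each term separately and add.
The coefficient of v^3 in the expansion is 1/3, so q′′′(0) = 3! * (1/3) = 2.

2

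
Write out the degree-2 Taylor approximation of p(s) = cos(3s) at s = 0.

Compute the successive derivatives at the expansion point and divide by k!.
p(0) = 1
p′(0) = 0
p′′(0) = -9
Dividing each by k! gives the coefficients c_0, ..., c_2.

1 - 9*s^2/2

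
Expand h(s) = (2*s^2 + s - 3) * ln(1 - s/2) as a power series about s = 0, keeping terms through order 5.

Distribute the polynomial across the series and collect like powers.
h(0) = 0
h′(0) = 3/2
h′′(0) = -1/4
h′′′(0) = -6
h^(4)(0) = -47/8
h^(5)(0) = -77/8

-77*s^5/960 - 47*s^4/192 - s^3 - s^2/8 + 3*s/2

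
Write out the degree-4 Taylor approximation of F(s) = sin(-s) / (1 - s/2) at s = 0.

-s^4/24 - s^3/12 - s^2/2 - s

Write out both Maclaurin series and multiply, keeping only the needed powers.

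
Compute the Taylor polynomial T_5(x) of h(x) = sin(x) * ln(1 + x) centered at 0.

Write out both Maclaurin series and multiply, keeping only the needed powers.
h(0) = 0
h′(0) = 0
h′′(0) = 2
h′′′(0) = -3
h^(4)(0) = 4
h^(5)(0) = -20
Then c_k = h^(k)(0)/k! gives each Taylor coefficient.

-x^5/6 + x^4/6 - x^3/2 + x^2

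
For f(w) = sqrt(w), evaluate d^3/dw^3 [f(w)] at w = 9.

From the series, [(w - 9)^3] f = 1/3888; multiply by 3! = 6 to get 1/648.

1/648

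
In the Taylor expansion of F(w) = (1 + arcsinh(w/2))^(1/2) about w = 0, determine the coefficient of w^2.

Let u equal the inner series; expand the outer function in u and truncate.

-1/32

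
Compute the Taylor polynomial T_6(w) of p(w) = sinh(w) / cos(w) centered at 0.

Invert the denominator's series and multiply.
[w^0] = 0;  [w^1] = 1;  [w^2] = 0;  [w^3] = 2/3;  [w^4] = 0;  [w^5] = 3/10;  [w^6] = 0.

3*w^5/10 + 2*w^3/3 + w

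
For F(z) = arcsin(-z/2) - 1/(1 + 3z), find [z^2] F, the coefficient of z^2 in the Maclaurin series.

-9

Expand each term separately and add.
So c_2 = F′′(0)/2! = -9.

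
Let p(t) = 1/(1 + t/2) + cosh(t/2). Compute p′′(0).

Combine the two series term by term.
From the series, [t^2] p = 3/8; multiply by 2! = 2 to get 3/4.

3/4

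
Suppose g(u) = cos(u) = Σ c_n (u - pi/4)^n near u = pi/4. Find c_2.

c_2 = g′′(pi/4)/2! = -sqrt(2)/4.

-sqrt(2)/4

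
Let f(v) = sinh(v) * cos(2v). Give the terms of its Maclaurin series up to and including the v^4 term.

Take the Cauchy product of the two expansions.
f(0) = 0
f′(0) = 1
f′′(0) = 0
f′′′(0) = -11
f^(4)(0) = 0

-11*v^3/6 + v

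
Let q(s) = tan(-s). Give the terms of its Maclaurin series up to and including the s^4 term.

Use the known series and substitute for the argument.
q(0) = 0
q′(0) = -1
q′′(0) = 0
q′′′(0) = -2
q^(4)(0) = 0

-s^3/3 - s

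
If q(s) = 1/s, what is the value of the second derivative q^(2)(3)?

2/27

From the series, [(s - 3)^2] q = 1/27; multiply by 2! = 2 to get 2/27.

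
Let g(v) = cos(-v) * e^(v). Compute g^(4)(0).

-4

Take the Cauchy product of the two expansions.
The coefficient of v^4 in the expansion is -1/6, so g^(4)(0) = 4! * (-1/6) = -4.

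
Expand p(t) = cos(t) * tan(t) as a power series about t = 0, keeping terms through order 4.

-t^3/6 + t

Multiply the two series term by term and collect like powers.
p(0) = 0
p′(0) = 1
p′′(0) = 0
p′′′(0) = -1
p^(4)(0) = 0
The Taylor polynomial is Σ p^(k)(0)/k! · t^k.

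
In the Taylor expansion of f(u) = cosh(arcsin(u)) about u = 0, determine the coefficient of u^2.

1/2

Substitute the inner expansion into the outer series and collect powers.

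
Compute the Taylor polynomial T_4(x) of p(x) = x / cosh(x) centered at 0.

Write the quotient as an unknown series and match coefficients against numerator = denominator · series.
p(0) = 0
p′(0) = 1
p′′(0) = 0
p′′′(0) = -3
p^(4)(0) = 0

-x^3/2 + x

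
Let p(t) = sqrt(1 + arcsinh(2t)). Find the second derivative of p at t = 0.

Let u equal the inner series; expand the outer function in u and truncate.
From the series, [t^2] p = -1/2; multiply by 2! = 2 to get -1.

-1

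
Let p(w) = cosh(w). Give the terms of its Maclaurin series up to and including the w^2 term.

w^2/2 + 1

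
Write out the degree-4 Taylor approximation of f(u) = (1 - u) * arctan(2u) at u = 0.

8*u^4/3 - 8*u^3/3 - 2*u^2 + 2*u

Multiply each power in the prefactor through the base expansion.
[u^0] = 0;  [u^1] = 2;  [u^2] = -2;  [u^3] = -8/3;  [u^4] = 8/3.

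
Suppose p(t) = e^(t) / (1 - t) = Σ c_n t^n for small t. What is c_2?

Take the Cauchy product of the two expansions.

5/2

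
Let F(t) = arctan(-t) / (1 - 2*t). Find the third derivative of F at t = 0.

-22

Multiply the numerator's expansion by the denominator's geometric series.
The coefficient of t^3 in the expansion is -11/3, so F′′′(0) = 3! * (-11/3) = -22.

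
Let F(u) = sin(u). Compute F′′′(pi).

1

The coefficient of (u - pi)^3 in the expansion is 1/6, so F′′′(pi) = 3! * (1/6) = 1.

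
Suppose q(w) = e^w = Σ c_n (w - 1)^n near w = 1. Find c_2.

Differentiate repeatedly and evaluate at the center.
q(1) = e
q′(1) = e
q′′(1) = e
So c_2 = q′′(1)/2! = e/2.

e/2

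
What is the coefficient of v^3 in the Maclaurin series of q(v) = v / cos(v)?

Divide the numerator series by the denominator series (power-series long division).
q(0) = 0
q′(0) = 1
q′′(0) = 0
q′′′(0) = 3

1/2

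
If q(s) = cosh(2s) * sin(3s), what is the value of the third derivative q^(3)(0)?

9

Multiply the two series term by term and collect like powers.
The coefficient of s^3 in the expansion is 3/2, so q′′′(0) = 3! * (3/2) = 9.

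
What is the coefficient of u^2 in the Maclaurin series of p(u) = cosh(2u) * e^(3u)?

13/2

Write out both Maclaurin series and multiply, keeping only the needed powers.
[u^0] = 1;  [u^1] = 3;  [u^2] = 13/2.
So c_2 = p′′(0)/2! = 13/2.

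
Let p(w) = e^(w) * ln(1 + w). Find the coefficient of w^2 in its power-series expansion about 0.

Write out both Maclaurin series and multiply, keeping only the needed powers.
p(0) = 0
p′(0) = 1
p′′(0) = 1

1/2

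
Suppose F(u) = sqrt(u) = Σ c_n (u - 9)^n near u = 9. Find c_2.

-1/216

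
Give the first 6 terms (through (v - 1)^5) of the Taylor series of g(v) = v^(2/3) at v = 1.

14*(v - 1)^5/729 - 7*(v - 1)^4/243 + 4*(v - 1)^3/81 - (v - 1)^2/9 + 2*(v - 1)/3 + 1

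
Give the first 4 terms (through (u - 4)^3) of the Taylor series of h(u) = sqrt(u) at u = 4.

h(4) = 2
h′(4) = 1/4
h′′(4) = -1/32
h′′′(4) = 3/256
The Taylor polynomial is Σ h^(k)(4)/k! · (u - 4)^k.

(u - 4)^3/512 - (u - 4)^2/64 + (u - 4)/4 + 2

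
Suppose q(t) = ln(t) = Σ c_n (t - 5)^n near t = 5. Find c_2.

[(t - 5)^0] = ln(5);  [(t - 5)^1] = 1/5;  [(t - 5)^2] = -1/50.
So c_2 = q′′(5)/2! = -1/50.

-1/50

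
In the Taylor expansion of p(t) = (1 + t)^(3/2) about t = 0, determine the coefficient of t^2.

Use the known series and substitute for the argument.

3/8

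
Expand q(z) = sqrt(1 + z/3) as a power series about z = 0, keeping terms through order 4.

-5*z^4/10368 + z^3/432 - z^2/72 + z/6 + 1

q(0) = 1
q′(0) = 1/6
q′′(0) = -1/36
q′′′(0) = 1/72
q^(4)(0) = -5/432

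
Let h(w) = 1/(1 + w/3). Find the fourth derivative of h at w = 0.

Compute the successive derivatives at the expansion point and divide by k!.
The coefficient of w^4 in the expansion is 1/81, so h^(4)(0) = 4! * (1/81) = 8/27.

8/27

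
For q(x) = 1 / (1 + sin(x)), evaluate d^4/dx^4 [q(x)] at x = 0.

Expand as Σ (-1)^k u^k with u equal to the inner function's series.
The coefficient of x^4 in the expansion is 2/3, so q^(4)(0) = 4! * (2/3) = 16.

16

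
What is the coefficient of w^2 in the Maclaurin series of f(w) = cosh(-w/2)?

1/8

Compute the successive derivatives at the expansion point and divide by k!.
f(0) = 1
f′(0) = 0
f′′(0) = 1/4
Then c_k = f^(k)(0)/k! gives each Taylor coefficient.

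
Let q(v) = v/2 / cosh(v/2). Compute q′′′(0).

-3/8

Write the quotient as an unknown series and match coefficients against numerator = denominator · series.
From the series, [v^3] q = -1/16; multiply by 3! = 6 to get -3/8.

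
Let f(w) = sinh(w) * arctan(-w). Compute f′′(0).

Write out both Maclaurin series and multiply, keeping only the needed powers.
From the series, [w^2] f = -1; multiply by 2! = 2 to get -2.

-2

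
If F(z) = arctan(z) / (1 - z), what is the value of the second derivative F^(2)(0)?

Take the Cauchy product of the two expansions.
The coefficient of z^2 in the expansion is 1, so F′′(0) = 2! * (1) = 2.

2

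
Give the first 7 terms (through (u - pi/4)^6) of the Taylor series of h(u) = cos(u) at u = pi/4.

Use the known series and substitute for the argument.

-sqrt(2)*(u - pi/4)^6/1440 - sqrt(2)*(u - pi/4)^5/240 + sqrt(2)*(u - pi/4)^4/48 + sqrt(2)*(u - pi/4)^3/12 - sqrt(2)*(u - pi/4)^2/4 - sqrt(2)*(u - pi/4)/2 + sqrt(2)/2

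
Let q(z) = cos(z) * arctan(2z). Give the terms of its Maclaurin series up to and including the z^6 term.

469*z^5/60 - 11*z^3/3 + 2*z

Take the Cauchy product of the two expansions.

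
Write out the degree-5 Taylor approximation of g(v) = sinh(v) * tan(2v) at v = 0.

3*v^4 + 2*v^2

Take the Cauchy product of the two expansions.
g(0) = 0
g′(0) = 0
g′′(0) = 4
g′′′(0) = 0
g^(4)(0) = 72
g^(5)(0) = 0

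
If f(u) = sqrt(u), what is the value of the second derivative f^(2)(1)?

The coefficient of (u - 1)^2 in the expansion is -1/8, so f′′(1) = 2! * (-1/8) = -1/4.

-1/4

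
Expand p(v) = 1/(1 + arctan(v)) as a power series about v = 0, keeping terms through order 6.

Plug the Maclaurin series of the inner function into that of the outer and collect terms.

8*v^6/45 - v^5/5 + v^4/3 - 2*v^3/3 + v^2 - v + 1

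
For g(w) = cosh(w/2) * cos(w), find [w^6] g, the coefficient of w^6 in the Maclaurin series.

13/5120

Write out both Maclaurin series and multiply, keeping only the needed powers.
[w^0] = 1;  [w^1] = 0;  [w^2] = -3/8;  [w^3] = 0;  [w^4] = -7/384;  [w^5] = 0;  [w^6] = 13/5120.
So c_6 = g^(6)(0)/6! = 13/5120.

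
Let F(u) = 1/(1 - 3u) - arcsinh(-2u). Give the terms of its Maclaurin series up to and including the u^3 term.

77*u^3/3 + 9*u^2 + 5*u + 1

Combine the two series term by term.
F(0) = 1
F′(0) = 5
F′′(0) = 18
F′′′(0) = 154
Then c_k = F^(k)(0)/k! gives each Taylor coefficient.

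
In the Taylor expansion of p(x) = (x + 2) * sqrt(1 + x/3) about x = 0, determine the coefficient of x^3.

Multiply each power in the prefactor through the base expansion.
[x^0] = 2;  [x^1] = 4/3;  [x^2] = 5/36;  [x^3] = -1/108.

-1/108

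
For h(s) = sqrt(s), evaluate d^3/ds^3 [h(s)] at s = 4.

Compute the successive derivatives at the expansion point and divide by k!.
The coefficient of (s - 4)^3 in the expansion is 1/512, so h′′′(4) = 3! * (1/512) = 3/256.

3/256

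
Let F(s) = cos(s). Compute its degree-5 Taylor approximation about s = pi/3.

Differentiate repeatedly and evaluate at the center.
[(s - pi/3)^0] = 1/2;  [(s - pi/3)^1] = -sqrt(3)/2;  [(s - pi/3)^2] = -1/4;  [(s - pi/3)^3] = sqrt(3)/12;  [(s - pi/3)^4] = 1/48;  [(s - pi/3)^5] = -sqrt(3)/240.

-sqrt(3)*(s - pi/3)^5/240 + (s - pi/3)^4/48 + sqrt(3)*(s - pi/3)^3/12 - (s - pi/3)^2/4 - sqrt(3)*(s - pi/3)/2 + 1/2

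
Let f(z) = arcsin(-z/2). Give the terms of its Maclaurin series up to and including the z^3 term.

f(0) = 0
f′(0) = -1/2
f′′(0) = 0
f′′′(0) = -1/8
The Taylor polynomial is Σ f^(k)(0)/k! · z^k.

-z^3/48 - z/2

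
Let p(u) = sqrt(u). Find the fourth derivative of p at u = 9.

-5/11664

From the series, [(u - 9)^4] p = -5/279936; multiply by 4! = 24 to get -5/11664.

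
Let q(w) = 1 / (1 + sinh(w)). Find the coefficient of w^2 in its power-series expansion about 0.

1

Expand as Σ (-1)^k u^k with u equal to the inner function's series.
q(0) = 1
q′(0) = -1
q′′(0) = 2
So c_2 = q′′(0)/2! = 1.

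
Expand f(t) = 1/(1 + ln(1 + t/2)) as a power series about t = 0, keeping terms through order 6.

3289*t^6/23040 - 347*t^5/1920 + 11*t^4/48 - 7*t^3/24 + 3*t^2/8 - t/2 + 1

Plug the Maclaurin series of the inner function into that of the outer and collect terms.
f(0) = 1
f′(0) = -1/2
f′′(0) = 3/4
f′′′(0) = -7/4
f^(4)(0) = 11/2
f^(5)(0) = -347/16
f^(6)(0) = 3289/32
Dividing each by k! gives the coefficients c_0, ..., c_6.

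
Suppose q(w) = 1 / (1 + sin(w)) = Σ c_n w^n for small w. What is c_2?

1

Expand as Σ (-1)^k u^k with u equal to the inner function's series.
So c_2 = q′′(0)/2! = 1.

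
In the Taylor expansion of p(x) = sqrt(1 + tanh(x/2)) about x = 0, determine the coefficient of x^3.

Substitute the inner expansion into the outer series and collect powers.
p(0) = 1
p′(0) = 1/4
p′′(0) = -1/16
p′′′(0) = -5/64
Dividing each by k! gives the coefficients c_0, ..., c_3.

-5/384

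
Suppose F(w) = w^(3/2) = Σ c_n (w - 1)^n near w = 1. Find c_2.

3/8

Use the known series and substitute for the argument.
[(w - 1)^0] = 1;  [(w - 1)^1] = 3/2;  [(w - 1)^2] = 3/8.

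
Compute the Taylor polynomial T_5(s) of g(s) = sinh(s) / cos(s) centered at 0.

Invert the denominator's series and multiply.
[s^0] = 0;  [s^1] = 1;  [s^2] = 0;  [s^3] = 2/3;  [s^4] = 0;  [s^5] = 3/10.

3*s^5/10 + 2*s^3/3 + s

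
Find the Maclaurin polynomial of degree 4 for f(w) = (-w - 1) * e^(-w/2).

7*w^4/384 - 5*w^3/48 + 3*w^2/8 - w/2 - 1

Distribute the polynomial across the series and collect like powers.
f(0) = -1
f′(0) = -1/2
f′′(0) = 3/4
f′′′(0) = -5/8
f^(4)(0) = 7/16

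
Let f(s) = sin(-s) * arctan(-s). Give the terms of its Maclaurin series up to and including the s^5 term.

-s^4/2 + s^2

Multiply the two series term by term and collect like powers.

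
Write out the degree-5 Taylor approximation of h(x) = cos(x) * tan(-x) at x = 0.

-x^5/120 + x^3/6 - x

Write out both Maclaurin series and multiply, keeping only the needed powers.
h(0) = 0
h′(0) = -1
h′′(0) = 0
h′′′(0) = 1
h^(4)(0) = 0
h^(5)(0) = -1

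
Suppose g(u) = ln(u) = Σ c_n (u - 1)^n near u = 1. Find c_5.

1/5

g(1) = 0
g′(1) = 1
g′′(1) = -1
g′′′(1) = 2
g^(4)(1) = -6
g^(5)(1) = 24
So c_5 = g^(5)(1)/5! = 1/5.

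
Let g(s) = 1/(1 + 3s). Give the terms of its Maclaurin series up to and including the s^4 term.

81*s^4 - 27*s^3 + 9*s^2 - 3*s + 1

g(0) = 1
g′(0) = -3
g′′(0) = 18
g′′′(0) = -162
g^(4)(0) = 1944
Dividing each by k! gives the coefficients c_0, ..., c_4.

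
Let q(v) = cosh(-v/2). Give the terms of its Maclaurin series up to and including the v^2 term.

v^2/8 + 1

Use the known series and substitute for the argument.
q(0) = 1
q′(0) = 0
q′′(0) = 1/4
The Taylor polynomial is Σ q^(k)(0)/k! · v^k.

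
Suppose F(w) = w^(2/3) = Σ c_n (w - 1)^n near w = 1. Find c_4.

-7/243

F(1) = 1
F′(1) = 2/3
F′′(1) = -2/9
F′′′(1) = 8/27
F^(4)(1) = -56/81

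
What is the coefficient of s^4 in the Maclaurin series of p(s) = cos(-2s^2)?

-2

p(0) = 1
p′(0) = 0
p′′(0) = 0
p′′′(0) = 0
p^(4)(0) = -48
Dividing each by k! gives the coefficients c_0, ..., c_4.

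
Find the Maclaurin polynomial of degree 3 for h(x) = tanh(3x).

-9*x^3 + 3*x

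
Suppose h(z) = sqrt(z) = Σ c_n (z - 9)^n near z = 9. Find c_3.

Apply the Taylor formula c_k = f^(k)(a)/k!.
h(9) = 3
h′(9) = 1/6
h′′(9) = -1/108
h′′′(9) = 1/648
So c_3 = h′′′(9)/3! = 1/3888.

1/3888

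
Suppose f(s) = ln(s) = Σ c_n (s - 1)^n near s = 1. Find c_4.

[(s - 1)^0] = 0;  [(s - 1)^1] = 1;  [(s - 1)^2] = -1/2;  [(s - 1)^3] = 1/3;  [(s - 1)^4] = -1/4.

-1/4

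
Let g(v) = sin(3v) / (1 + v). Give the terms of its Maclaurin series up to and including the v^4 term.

3*v^4/2 - 3*v^3/2 - 3*v^2 + 3*v

Write out both Maclaurin series and multiply, keeping only the needed powers.
[v^0] = 0;  [v^1] = 3;  [v^2] = -3;  [v^3] = -3/2;  [v^4] = 3/2.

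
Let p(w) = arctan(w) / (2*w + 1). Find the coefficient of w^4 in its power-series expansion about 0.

-22/3

Expand 1/(denominator) as a geometric series and multiply by the numerator's series.
p(0) = 0
p′(0) = 1
p′′(0) = -4
p′′′(0) = 22
p^(4)(0) = -176
So c_4 = p^(4)(0)/4! = -22/3.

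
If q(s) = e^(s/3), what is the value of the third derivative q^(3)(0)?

1/27

From the series, [s^3] q = 1/162; multiply by 3! = 6 to get 1/27.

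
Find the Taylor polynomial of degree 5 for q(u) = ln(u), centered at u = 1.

q(1) = 0
q′(1) = 1
q′′(1) = -1
q′′′(1) = 2
q^(4)(1) = -6
q^(5)(1) = 24
The Taylor polynomial is Σ q^(k)(1)/k! · (u - 1)^k.

(u - 1)^5/5 - (u - 1)^4/4 + (u - 1)^3/3 - (u - 1)^2/2 + (u - 1)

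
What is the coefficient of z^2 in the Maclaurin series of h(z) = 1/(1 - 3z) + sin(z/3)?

9

Add the two expansions coefficient-wise.
So c_2 = h′′(0)/2! = 9.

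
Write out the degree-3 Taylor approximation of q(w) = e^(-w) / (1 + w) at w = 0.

Take the Cauchy product of the two expansions.

-8*w^3/3 + 5*w^2/2 - 2*w + 1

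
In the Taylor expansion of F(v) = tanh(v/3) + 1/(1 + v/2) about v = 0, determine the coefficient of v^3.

Add the two expansions coefficient-wise.
[v^0] = 1;  [v^1] = -1/6;  [v^2] = 1/4;  [v^3] = -89/648.

-89/648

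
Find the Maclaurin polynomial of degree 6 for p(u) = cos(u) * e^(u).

-u^5/30 - u^4/6 - u^3/3 + u + 1

Write out both Maclaurin series and multiply, keeping only the needed powers.
p(0) = 1
p′(0) = 1
p′′(0) = 0
p′′′(0) = -2
p^(4)(0) = -4
p^(5)(0) = -4
p^(6)(0) = 0
Then c_k = p^(k)(0)/k! gives each Taylor coefficient.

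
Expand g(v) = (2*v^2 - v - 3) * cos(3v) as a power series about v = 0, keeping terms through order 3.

Shift and add copies of the series according to the polynomial's terms.
g(0) = -3
g′(0) = -1
g′′(0) = 31
g′′′(0) = 27

9*v^3/2 + 31*v^2/2 - v - 3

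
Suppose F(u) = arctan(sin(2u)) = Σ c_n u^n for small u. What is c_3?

-4

Substitute the inner expansion into the outer series and collect powers.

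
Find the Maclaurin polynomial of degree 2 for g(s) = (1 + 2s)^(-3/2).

15*s^2/2 - 3*s + 1

Compute the successive derivatives at the expansion point and divide by k!.
g(0) = 1
g′(0) = -3
g′′(0) = 15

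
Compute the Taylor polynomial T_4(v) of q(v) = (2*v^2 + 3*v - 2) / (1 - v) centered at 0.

Distribute the polynomial across the series and collect like powers.
q(0) = -2
q′(0) = 1
q′′(0) = 6
q′′′(0) = 18
q^(4)(0) = 72

3*v^4 + 3*v^3 + 3*v^2 + v - 2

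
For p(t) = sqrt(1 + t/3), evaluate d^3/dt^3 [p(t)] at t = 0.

1/72

From the series, [t^3] p = 1/432; multiply by 3! = 6 to get 1/72.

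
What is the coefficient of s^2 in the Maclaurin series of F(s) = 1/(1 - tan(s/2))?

1/4

Plug the Maclaurin series of the inner function into that of the outer and collect terms.
[s^0] = 1;  [s^1] = 1/2;  [s^2] = 1/4.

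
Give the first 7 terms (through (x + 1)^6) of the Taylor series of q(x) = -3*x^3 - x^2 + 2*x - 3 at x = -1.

q(-1) = -3
q′(-1) = -5
q′′(-1) = 16
q′′′(-1) = -18
q^(4)(-1) = 0
q^(5)(-1) = 0
q^(6)(-1) = 0

-3*(x + 1)^3 + 8*(x + 1)^2 - 5*(x + 1) - 3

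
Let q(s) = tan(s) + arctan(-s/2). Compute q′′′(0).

9/4

Add the two expansions coefficient-wise.
The coefficient of s^3 in the expansion is 3/8, so q′′′(0) = 3! * (3/8) = 9/4.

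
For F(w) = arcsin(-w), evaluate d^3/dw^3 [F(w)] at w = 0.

-1

From the series, [w^3] F = -1/6; multiply by 3! = 6 to get -1.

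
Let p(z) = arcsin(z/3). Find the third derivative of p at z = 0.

The coefficient of z^3 in the expansion is 1/162, so p′′′(0) = 3! * (1/162) = 1/27.

1/27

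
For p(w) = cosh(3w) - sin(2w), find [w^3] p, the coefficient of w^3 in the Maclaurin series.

4/3

Combine the two series term by term.
[w^0] = 1;  [w^1] = -2;  [w^2] = 9/2;  [w^3] = 4/3.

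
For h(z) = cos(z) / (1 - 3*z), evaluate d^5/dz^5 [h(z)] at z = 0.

27555

Expand 1/(denominator) as a geometric series and multiply by the numerator's series.
From the series, [z^5] h = 1837/8; multiply by 5! = 120 to get 27555.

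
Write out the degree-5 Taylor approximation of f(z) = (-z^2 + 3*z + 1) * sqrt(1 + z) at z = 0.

-39*z^5/256 + 35*z^4/128 - 13*z^3/16 + 3*z^2/8 + 7*z/2 + 1

Shift and add copies of the series according to the polynomial's terms.
f(0) = 1
f′(0) = 7/2
f′′(0) = 3/4
f′′′(0) = -39/8
f^(4)(0) = 105/16
f^(5)(0) = -585/32
Dividing each by k! gives the coefficients c_0, ..., c_5.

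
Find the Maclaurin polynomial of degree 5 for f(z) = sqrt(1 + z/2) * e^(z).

1949*z^5/122880 + 449*z^4/6144 + 103*z^3/384 + 23*z^2/32 + 5*z/4 + 1

Write out both Maclaurin series and multiply, keeping only the needed powers.
f(0) = 1
f′(0) = 5/4
f′′(0) = 23/16
f′′′(0) = 103/64
f^(4)(0) = 449/256
f^(5)(0) = 1949/1024
Then c_k = f^(k)(0)/k! gives each Taylor coefficient.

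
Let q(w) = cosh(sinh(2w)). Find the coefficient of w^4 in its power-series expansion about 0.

Plug the Maclaurin series of the inner function into that of the outer and collect terms.
q(0) = 1
q′(0) = 0
q′′(0) = 4
q′′′(0) = 0
q^(4)(0) = 80

10/3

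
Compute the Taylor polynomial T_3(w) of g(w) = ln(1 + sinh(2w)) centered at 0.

4*w^3 - 2*w^2 + 2*w

Compose series: expand the inner function first, then feed it into the outer expansion.
[w^0] = 0;  [w^1] = 2;  [w^2] = -2;  [w^3] = 4.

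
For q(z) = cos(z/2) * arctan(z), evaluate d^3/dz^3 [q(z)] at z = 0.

-11/4

Multiply the two series term by term and collect like powers.
From the series, [z^3] q = -11/24; multiply by 3! = 6 to get -11/4.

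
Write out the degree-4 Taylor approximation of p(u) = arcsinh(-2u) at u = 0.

4*u^3/3 - 2*u

Compute the successive derivatives at the expansion point and divide by k!.
[u^0] = 0;  [u^1] = -2;  [u^2] = 0;  [u^3] = 4/3;  [u^4] = 0.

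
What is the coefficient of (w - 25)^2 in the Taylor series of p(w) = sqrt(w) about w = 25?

-1/1000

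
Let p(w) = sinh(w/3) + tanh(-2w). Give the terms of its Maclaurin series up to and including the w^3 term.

433*w^3/162 - 5*w/3

Add the two expansions coefficient-wise.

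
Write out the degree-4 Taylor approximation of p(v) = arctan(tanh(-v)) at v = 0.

Substitute the inner expansion into the outer series and collect powers.
p(0) = 0
p′(0) = -1
p′′(0) = 0
p′′′(0) = 4
p^(4)(0) = 0
Then c_k = p^(k)(0)/k! gives each Taylor coefficient.

2*v^3/3 - v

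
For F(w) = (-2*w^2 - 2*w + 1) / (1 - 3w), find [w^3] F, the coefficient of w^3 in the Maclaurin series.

Multiply each power in the prefactor through the base expansion.
F(0) = 1
F′(0) = 1
F′′(0) = 2
F′′′(0) = 18
So c_3 = F′′′(0)/3! = 3.

3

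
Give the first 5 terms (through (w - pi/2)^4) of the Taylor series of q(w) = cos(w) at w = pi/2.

Compute the successive derivatives at the expansion point and divide by k!.
[(w - pi/2)^0] = 0;  [(w - pi/2)^1] = -1;  [(w - pi/2)^2] = 0;  [(w - pi/2)^3] = 1/6;  [(w - pi/2)^4] = 0.

(w - pi/2)^3/6 - (w - pi/2)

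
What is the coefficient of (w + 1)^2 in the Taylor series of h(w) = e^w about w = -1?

e^(-1)/2

Use the known series and substitute for the argument.
h(-1) = e^(-1)
h′(-1) = e^(-1)
h′′(-1) = e^(-1)
The Taylor polynomial is Σ h^(k)(-1)/k! · (w + 1)^k.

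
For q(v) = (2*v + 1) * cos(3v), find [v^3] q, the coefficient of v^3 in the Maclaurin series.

Distribute the polynomial across the series and collect like powers.
[v^0] = 1;  [v^1] = 2;  [v^2] = -9/2;  [v^3] = -9.

-9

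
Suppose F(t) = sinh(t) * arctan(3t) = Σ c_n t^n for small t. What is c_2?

3

Multiply the two series term by term and collect like powers.
So c_2 = F′′(0)/2! = 3.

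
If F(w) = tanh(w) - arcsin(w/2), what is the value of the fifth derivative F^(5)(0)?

Add the two expansions coefficient-wise.
The coefficient of w^5 in the expansion is 503/3840, so F^(5)(0) = 5! * (503/3840) = 503/32.

503/32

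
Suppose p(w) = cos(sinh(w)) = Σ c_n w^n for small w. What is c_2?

-1/2

Substitute the inner expansion into the outer series and collect powers.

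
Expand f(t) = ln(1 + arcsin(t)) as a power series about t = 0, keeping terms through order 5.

53*t^5/120 - 5*t^4/12 + t^3/2 - t^2/2 + t

Plug the Maclaurin series of the inner function into that of the outer and collect terms.
f(0) = 0
f′(0) = 1
f′′(0) = -1
f′′′(0) = 3
f^(4)(0) = -10
f^(5)(0) = 53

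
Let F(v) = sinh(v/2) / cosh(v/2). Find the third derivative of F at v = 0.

Write the quotient as an unknown series and match coefficients against numerator = denominator · series.
From the series, [v^3] F = -1/24; multiply by 3! = 6 to get -1/4.

-1/4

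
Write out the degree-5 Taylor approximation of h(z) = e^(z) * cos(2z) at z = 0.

41*z^5/120 - 7*z^4/24 - 11*z^3/6 - 3*z^2/2 + z + 1

Expand each factor separately, then convolve coefficients.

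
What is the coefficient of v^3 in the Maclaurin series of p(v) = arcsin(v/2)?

[v^0] = 0;  [v^1] = 1/2;  [v^2] = 0;  [v^3] = 1/48.
So c_3 = p′′′(0)/3! = 1/48.

1/48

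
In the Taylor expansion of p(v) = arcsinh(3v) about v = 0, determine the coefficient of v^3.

[v^0] = 0;  [v^1] = 3;  [v^2] = 0;  [v^3] = -9/2.
So c_3 = p′′′(0)/3! = -9/2.

-9/2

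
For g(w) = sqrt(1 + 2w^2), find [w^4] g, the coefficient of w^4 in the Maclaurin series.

[w^0] = 1;  [w^1] = 0;  [w^2] = 1;  [w^3] = 0;  [w^4] = -1/2.

-1/2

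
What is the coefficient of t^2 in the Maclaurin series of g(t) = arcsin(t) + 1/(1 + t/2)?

1/4

Expand each term separately and add.
[t^0] = 1;  [t^1] = 1/2;  [t^2] = 1/4.
So c_2 = g′′(0)/2! = 1/4.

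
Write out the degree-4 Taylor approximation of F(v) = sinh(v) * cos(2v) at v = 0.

-11*v^3/6 + v

Multiply the two series term by term and collect like powers.
[v^0] = 0;  [v^1] = 1;  [v^2] = 0;  [v^3] = -11/6;  [v^4] = 0.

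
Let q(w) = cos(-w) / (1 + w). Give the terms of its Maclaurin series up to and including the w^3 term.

Write out both Maclaurin series and multiply, keeping only the needed powers.
q(0) = 1
q′(0) = -1
q′′(0) = 1
q′′′(0) = -3
Then c_k = q^(k)(0)/k! gives each Taylor coefficient.

-w^3/2 + w^2/2 - w + 1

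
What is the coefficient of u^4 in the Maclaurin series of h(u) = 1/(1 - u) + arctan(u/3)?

1

Combine the two series term by term.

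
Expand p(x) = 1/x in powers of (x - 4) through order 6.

(x - 4)^6/16384 - (x - 4)^5/4096 + (x - 4)^4/1024 - (x - 4)^3/256 + (x - 4)^2/64 - (x - 4)/16 + 1/4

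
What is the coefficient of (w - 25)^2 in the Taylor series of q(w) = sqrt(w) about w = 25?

-1/1000

Apply the Taylor formula c_k = f^(k)(a)/k!.
q(25) = 5
q′(25) = 1/10
q′′(25) = -1/500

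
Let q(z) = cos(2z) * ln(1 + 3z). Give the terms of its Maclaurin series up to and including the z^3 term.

Take the Cauchy product of the two expansions.
[z^0] = 0;  [z^1] = 3;  [z^2] = -9/2;  [z^3] = 3.

3*z^3 - 9*z^2/2 + 3*z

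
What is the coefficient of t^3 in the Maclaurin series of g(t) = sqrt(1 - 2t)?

-1/2

Apply the Taylor formula c_k = f^(k)(a)/k!.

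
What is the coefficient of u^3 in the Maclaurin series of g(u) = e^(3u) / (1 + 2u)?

Multiply the two series term by term and collect like powers.
So c_3 = g′′′(0)/3! = -1/2.

-1/2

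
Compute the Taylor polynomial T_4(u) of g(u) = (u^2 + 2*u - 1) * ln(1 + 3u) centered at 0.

135*u^4/4 - 15*u^3 + 21*u^2/2 - 3*u

Multiply each power in the prefactor through the base expansion.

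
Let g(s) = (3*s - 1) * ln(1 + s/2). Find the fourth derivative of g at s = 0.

27/8

Distribute the polynomial across the series and collect like powers.
The coefficient of s^4 in the expansion is 9/64, so g^(4)(0) = 4! * (9/64) = 27/8.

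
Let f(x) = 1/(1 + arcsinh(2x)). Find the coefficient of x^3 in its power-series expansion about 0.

Plug the Maclaurin series of the inner function into that of the outer and collect terms.
f(0) = 1
f′(0) = -2
f′′(0) = 8
f′′′(0) = -40
So c_3 = f′′′(0)/3! = -20/3.

-20/3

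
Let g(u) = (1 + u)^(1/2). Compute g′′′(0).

3/8

The coefficient of u^3 in the expansion is 1/16, so g′′′(0) = 3! * (1/16) = 3/8.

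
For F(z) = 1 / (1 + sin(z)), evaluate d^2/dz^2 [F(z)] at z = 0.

Write 1/(1+u) = 1 - u + u^2 - u^3 + ... and substitute the series for u.
From the series, [z^2] F = 1; multiply by 2! = 2 to get 2.

2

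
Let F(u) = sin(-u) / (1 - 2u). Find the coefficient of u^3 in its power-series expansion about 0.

Take the Cauchy product of the two expansions.
F(0) = 0
F′(0) = -1
F′′(0) = -4
F′′′(0) = -23

-23/6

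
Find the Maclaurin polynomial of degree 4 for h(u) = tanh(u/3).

-u^3/81 + u/3

Apply the Taylor formula c_k = f^(k)(a)/k!.
h(0) = 0
h′(0) = 1/3
h′′(0) = 0
h′′′(0) = -2/27
h^(4)(0) = 0
The Taylor polynomial is Σ h^(k)(0)/k! · u^k.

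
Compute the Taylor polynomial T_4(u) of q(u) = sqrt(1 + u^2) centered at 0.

-u^4/8 + u^2/2 + 1

[u^0] = 1;  [u^1] = 0;  [u^2] = 1/2;  [u^3] = 0;  [u^4] = -1/8.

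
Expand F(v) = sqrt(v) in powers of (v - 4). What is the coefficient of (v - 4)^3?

F(4) = 2
F′(4) = 1/4
F′′(4) = -1/32
F′′′(4) = 3/256
The Taylor polynomial is Σ F^(k)(4)/k! · (v - 4)^k.

1/512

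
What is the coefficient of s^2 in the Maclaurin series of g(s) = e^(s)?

g(0) = 1
g′(0) = 1
g′′(0) = 1
So c_2 = g′′(0)/2! = 1/2.

1/2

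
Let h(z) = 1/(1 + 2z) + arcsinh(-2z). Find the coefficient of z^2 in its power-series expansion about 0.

Add the two expansions coefficient-wise.
[z^0] = 1;  [z^1] = -4;  [z^2] = 4.

4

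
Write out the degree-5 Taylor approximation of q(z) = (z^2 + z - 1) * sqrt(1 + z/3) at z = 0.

107*z^5/62208 - 115*z^4/10368 + 65*z^3/432 + 85*z^2/72 + 5*z/6 - 1

Distribute the polynomial across the series and collect like powers.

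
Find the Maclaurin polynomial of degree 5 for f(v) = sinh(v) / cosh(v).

2*v^5/15 - v^3/3 + v

Invert the denominator's series and multiply.
[v^0] = 0;  [v^1] = 1;  [v^2] = 0;  [v^3] = -1/3;  [v^4] = 0;  [v^5] = 2/15.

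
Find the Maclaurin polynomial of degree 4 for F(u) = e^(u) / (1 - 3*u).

Expand 1/(denominator) as a geometric series and multiply by the numerator's series.
F(0) = 1
F′(0) = 4
F′′(0) = 25
F′′′(0) = 226
F^(4)(0) = 2713
Dividing each by k! gives the coefficients c_0, ..., c_4.

2713*u^4/24 + 113*u^3/3 + 25*u^2/2 + 4*u + 1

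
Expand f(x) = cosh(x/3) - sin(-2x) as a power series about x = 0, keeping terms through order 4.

x^4/1944 - 4*x^3/3 + x^2/18 + 2*x + 1

Expand each term separately and add.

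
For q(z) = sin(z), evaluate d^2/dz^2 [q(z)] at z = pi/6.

-1/2

From the series, [(z - pi/6)^2] q = -1/4; multiply by 2! = 2 to get -1/2.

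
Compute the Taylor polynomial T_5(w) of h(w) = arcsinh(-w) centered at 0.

-3*w^5/40 + w^3/6 - w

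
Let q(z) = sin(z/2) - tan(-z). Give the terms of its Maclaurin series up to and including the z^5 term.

171*z^5/1280 + 5*z^3/16 + 3*z/2

Combine the two series term by term.
q(0) = 0
q′(0) = 3/2
q′′(0) = 0
q′′′(0) = 15/8
q^(4)(0) = 0
q^(5)(0) = 513/32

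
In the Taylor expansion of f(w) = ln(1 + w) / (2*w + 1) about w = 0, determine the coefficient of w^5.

Use 1/(1 - r) = Σ r^k on the denominator, then take the Cauchy product.
f(0) = 0
f′(0) = 1
f′′(0) = -5
f′′′(0) = 32
f^(4)(0) = -262
f^(5)(0) = 2644
So c_5 = f^(5)(0)/5! = 661/30.

661/30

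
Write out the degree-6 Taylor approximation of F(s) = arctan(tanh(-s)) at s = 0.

-2*s^5/3 + 2*s^3/3 - s

Let u equal the inner series; expand the outer function in u and truncate.
[s^0] = 0;  [s^1] = -1;  [s^2] = 0;  [s^3] = 2/3;  [s^4] = 0;  [s^5] = -2/3;  [s^6] = 0.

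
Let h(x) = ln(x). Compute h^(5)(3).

Compute the successive derivatives at the expansion point and divide by k!.
The coefficient of (x - 3)^5 in the expansion is 1/1215, so h^(5)(3) = 5! * (1/1215) = 8/81.

8/81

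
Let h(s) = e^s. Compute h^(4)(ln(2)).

2

Apply the Taylor formula c_k = f^(k)(a)/k!.
The coefficient of (s - ln(2))^4 in the expansion is 1/12, so h^(4)(ln(2)) = 4! * (1/12) = 2.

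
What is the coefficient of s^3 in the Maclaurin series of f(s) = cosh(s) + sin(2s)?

Add the two expansions coefficient-wise.
[s^0] = 1;  [s^1] = 2;  [s^2] = 1/2;  [s^3] = -4/3.
So c_3 = f′′′(0)/3! = -4/3.

-4/3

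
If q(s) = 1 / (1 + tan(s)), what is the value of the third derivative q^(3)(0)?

Use the geometric series for the reciprocal, then substitute.
The coefficient of s^3 in the expansion is -4/3, so q′′′(0) = 3! * (-4/3) = -8.

-8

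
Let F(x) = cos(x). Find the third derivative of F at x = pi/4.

sqrt(2)/2

The coefficient of (x - pi/4)^3 in the expansion is sqrt(2)/12, so F′′′(pi/4) = 3! * (sqrt(2)/12) = sqrt(2)/2.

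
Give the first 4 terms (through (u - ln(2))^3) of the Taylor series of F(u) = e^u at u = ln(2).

(u - ln(2))^3/3 + (u - ln(2))^2 + 2*(u - ln(2)) + 2

F(ln(2)) = 2
F′(ln(2)) = 2
F′′(ln(2)) = 2
F′′′(ln(2)) = 2
Dividing each by k! gives the coefficients c_0, ..., c_3.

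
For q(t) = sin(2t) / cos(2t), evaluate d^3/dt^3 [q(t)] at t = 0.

16

Invert the denominator's series and multiply.
From the series, [t^3] q = 8/3; multiply by 3! = 6 to get 16.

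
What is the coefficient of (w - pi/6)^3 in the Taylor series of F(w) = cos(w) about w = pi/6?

F(pi/6) = sqrt(3)/2
F′(pi/6) = -1/2
F′′(pi/6) = -sqrt(3)/2
F′′′(pi/6) = 1/2
The Taylor polynomial is Σ F^(k)(pi/6)/k! · (w - pi/6)^k.

1/12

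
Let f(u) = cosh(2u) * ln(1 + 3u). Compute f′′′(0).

Take the Cauchy product of the two expansions.
The coefficient of u^3 in the expansion is 15, so f′′′(0) = 3! * (15) = 90.

90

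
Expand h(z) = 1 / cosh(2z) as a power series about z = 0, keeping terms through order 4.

10*z^4/3 - 2*z^2 + 1

Invert the denominator's series and multiply.
h(0) = 1
h′(0) = 0
h′′(0) = -4
h′′′(0) = 0
h^(4)(0) = 80
The Taylor polynomial is Σ h^(k)(0)/k! · z^k.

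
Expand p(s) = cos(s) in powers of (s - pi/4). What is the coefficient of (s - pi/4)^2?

-sqrt(2)/4

p(pi/4) = sqrt(2)/2
p′(pi/4) = -sqrt(2)/2
p′′(pi/4) = -sqrt(2)/2
So c_2 = p′′(pi/4)/2! = -sqrt(2)/4.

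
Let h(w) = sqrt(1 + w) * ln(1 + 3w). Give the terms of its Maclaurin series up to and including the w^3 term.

Write out both Maclaurin series and multiply, keeping only the needed powers.
h(0) = 0
h′(0) = 3
h′′(0) = -6
h′′′(0) = 153/4
The Taylor polynomial is Σ h^(k)(0)/k! · w^k.

51*w^3/8 - 3*w^2 + 3*w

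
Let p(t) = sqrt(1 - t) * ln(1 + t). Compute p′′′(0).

11/4

Expand each factor separately, then convolve coefficients.
The coefficient of t^3 in the expansion is 11/24, so p′′′(0) = 3! * (11/24) = 11/4.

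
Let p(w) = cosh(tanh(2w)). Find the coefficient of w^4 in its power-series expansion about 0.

Substitute the inner expansion into the outer series and collect powers.
p(0) = 1
p′(0) = 0
p′′(0) = 4
p′′′(0) = 0
p^(4)(0) = -112

-14/3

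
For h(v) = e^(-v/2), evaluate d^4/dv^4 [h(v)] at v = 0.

Differentiate repeatedly and evaluate at the center.
The coefficient of v^4 in the expansion is 1/384, so h^(4)(0) = 4! * (1/384) = 1/16.

1/16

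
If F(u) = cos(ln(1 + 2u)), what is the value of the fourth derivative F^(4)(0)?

-160

Substitute the inner expansion into the outer series and collect powers.
From the series, [u^4] F = -20/3; multiply by 4! = 24 to get -160.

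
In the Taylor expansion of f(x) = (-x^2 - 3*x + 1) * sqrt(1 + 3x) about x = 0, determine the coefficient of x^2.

Distribute the polynomial across the series and collect like powers.
f(0) = 1
f′(0) = -3/2
f′′(0) = -53/4
So c_2 = f′′(0)/2! = -53/8.

-53/8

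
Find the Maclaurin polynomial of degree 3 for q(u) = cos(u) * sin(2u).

Expand each factor separately, then convolve coefficients.
[u^0] = 0;  [u^1] = 2;  [u^2] = 0;  [u^3] = -7/3.

-7*u^3/3 + 2*u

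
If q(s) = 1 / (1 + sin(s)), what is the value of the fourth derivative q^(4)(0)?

16

Expand as Σ (-1)^k u^k with u equal to the inner function's series.
The coefficient of s^4 in the expansion is 2/3, so q^(4)(0) = 4! * (2/3) = 16.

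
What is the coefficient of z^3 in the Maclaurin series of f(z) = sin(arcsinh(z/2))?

Plug the Maclaurin series of the inner function into that of the outer and collect terms.

-1/24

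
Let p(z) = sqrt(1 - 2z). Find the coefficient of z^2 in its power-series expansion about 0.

-1/2

p(0) = 1
p′(0) = -1
p′′(0) = -1
The Taylor polynomial is Σ p^(k)(0)/k! · z^k.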